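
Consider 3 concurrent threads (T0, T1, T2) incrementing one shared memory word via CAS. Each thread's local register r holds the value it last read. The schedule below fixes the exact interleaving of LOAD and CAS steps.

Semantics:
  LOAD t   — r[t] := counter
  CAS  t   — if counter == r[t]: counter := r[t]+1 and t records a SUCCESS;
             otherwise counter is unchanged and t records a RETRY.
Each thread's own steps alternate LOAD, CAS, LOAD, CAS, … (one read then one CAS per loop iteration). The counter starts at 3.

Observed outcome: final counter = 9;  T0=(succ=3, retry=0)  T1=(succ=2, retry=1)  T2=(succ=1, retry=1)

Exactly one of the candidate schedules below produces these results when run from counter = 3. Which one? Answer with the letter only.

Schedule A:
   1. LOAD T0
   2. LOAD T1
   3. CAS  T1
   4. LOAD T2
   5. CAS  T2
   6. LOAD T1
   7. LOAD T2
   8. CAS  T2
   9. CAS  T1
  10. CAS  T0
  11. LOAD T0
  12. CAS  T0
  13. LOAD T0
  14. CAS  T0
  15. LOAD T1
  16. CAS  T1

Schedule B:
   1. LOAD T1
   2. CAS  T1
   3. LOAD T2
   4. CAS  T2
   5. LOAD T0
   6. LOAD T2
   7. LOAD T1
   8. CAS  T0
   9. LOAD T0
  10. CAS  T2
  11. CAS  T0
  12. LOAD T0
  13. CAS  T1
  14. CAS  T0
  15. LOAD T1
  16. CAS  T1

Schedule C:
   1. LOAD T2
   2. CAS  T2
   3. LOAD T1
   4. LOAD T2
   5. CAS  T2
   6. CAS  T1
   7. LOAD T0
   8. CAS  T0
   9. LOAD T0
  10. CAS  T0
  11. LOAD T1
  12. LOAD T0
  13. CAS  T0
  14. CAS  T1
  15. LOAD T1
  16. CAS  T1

Simulating candidate B:
step 1: T1 LOAD ⇒ load; ctr=3 reg=3
step 2: T1 CAS ⇒ ok; ctr=4 reg=3
step 3: T2 LOAD ⇒ load; ctr=4 reg=4
step 4: T2 CAS ⇒ ok; ctr=5 reg=4
step 5: T0 LOAD ⇒ load; ctr=5 reg=5
step 6: T2 LOAD ⇒ load; ctr=5 reg=5
step 7: T1 LOAD ⇒ load; ctr=5 reg=5
step 8: T0 CAS ⇒ ok; ctr=6 reg=5
step 9: T0 LOAD ⇒ load; ctr=6 reg=6
step 10: T2 CAS ⇒ retry; ctr=6 reg=5
step 11: T0 CAS ⇒ ok; ctr=7 reg=6
step 12: T0 LOAD ⇒ load; ctr=7 reg=7
step 13: T1 CAS ⇒ retry; ctr=7 reg=5
step 14: T0 CAS ⇒ ok; ctr=8 reg=7
step 15: T1 LOAD ⇒ load; ctr=8 reg=8
step 16: T1 CAS ⇒ ok; ctr=9 reg=8

B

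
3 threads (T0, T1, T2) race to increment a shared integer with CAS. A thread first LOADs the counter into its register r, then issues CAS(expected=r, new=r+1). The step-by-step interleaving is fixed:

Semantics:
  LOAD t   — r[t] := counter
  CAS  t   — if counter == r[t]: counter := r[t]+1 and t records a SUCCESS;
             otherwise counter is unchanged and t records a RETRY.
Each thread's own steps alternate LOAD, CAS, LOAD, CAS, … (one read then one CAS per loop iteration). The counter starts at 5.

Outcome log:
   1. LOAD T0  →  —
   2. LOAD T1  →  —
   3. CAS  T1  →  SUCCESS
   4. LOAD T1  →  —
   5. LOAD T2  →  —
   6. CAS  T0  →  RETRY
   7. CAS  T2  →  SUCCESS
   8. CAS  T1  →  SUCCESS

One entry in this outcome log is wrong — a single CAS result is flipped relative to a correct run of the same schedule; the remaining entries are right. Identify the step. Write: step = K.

step = 8

Correct run:
[1] T0.load  rd  (counter 5, T0.r 5)
[2] T1.load  rd  (counter 5, T1.r 5)
[3] T1.cas  hit  (counter 6, T1.r 5)
[4] T1.load  rd  (counter 6, T1.r 6)
[5] T2.load  rd  (counter 6, T2.r 6)
[6] T0.cas  miss  (counter 6, T0.r 5)
[7] T2.cas  hit  (counter 7, T2.r 6)
[8] T1.cas  miss  (counter 7, T1.r 6)
Mismatch at 8.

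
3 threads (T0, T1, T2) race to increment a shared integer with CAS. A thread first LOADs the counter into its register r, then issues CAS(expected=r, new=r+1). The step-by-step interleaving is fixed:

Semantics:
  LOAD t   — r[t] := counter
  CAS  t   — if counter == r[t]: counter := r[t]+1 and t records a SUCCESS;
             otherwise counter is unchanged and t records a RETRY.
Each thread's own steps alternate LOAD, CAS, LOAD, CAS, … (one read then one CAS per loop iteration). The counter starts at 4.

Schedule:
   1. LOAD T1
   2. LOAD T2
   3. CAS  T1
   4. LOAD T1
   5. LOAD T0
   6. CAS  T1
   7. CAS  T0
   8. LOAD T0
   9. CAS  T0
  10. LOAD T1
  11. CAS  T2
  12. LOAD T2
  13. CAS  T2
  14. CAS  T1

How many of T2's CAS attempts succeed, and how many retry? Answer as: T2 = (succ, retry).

T2 = (1, 1)

step 1: T1 LOAD ⇒ load; ctr=4 reg=4
step 2: T2 LOAD ⇒ load; ctr=4 reg=4
step 3: T1 CAS ⇒ ok; ctr=5 reg=4
step 4: T1 LOAD ⇒ load; ctr=5 reg=5
step 5: T0 LOAD ⇒ load; ctr=5 reg=5
step 6: T1 CAS ⇒ ok; ctr=6 reg=5
step 7: T0 CAS ⇒ retry; ctr=6 reg=5
step 8: T0 LOAD ⇒ load; ctr=6 reg=6
step 9: T0 CAS ⇒ ok; ctr=7 reg=6
step 10: T1 LOAD ⇒ load; ctr=7 reg=7
step 11: T2 CAS ⇒ retry; ctr=7 reg=4
step 12: T2 LOAD ⇒ load; ctr=7 reg=7
step 13: T2 CAS ⇒ ok; ctr=8 reg=7
step 14: T1 CAS ⇒ retry; ctr=8 reg=7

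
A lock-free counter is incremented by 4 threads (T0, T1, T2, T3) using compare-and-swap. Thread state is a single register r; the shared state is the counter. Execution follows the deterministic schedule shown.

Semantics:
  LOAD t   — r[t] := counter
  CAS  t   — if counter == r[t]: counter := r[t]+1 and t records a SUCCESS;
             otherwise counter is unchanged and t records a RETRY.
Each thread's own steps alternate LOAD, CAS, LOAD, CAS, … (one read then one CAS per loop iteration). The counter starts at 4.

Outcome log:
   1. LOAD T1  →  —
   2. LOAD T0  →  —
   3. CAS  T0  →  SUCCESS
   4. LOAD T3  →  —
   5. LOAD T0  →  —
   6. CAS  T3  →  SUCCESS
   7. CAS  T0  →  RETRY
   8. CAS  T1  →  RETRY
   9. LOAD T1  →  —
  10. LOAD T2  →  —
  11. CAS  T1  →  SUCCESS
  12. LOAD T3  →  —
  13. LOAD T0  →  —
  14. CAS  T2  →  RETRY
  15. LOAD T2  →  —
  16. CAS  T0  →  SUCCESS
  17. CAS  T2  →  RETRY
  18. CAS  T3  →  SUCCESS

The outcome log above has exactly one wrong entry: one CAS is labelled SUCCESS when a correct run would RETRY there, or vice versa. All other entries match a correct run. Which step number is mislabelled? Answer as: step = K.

step = 18

Correct run:
1. LOAD T1 → mem=4 r[T1]=4 [LOAD]
2. LOAD T0 → mem=4 r[T0]=4 [LOAD]
3. CAS T0 → mem=5 r[T0]=4 [OK]
4. LOAD T3 → mem=5 r[T3]=5 [LOAD]
5. LOAD T0 → mem=5 r[T0]=5 [LOAD]
6. CAS T3 → mem=6 r[T3]=5 [OK]
7. CAS T0 → mem=6 r[T0]=5 [RETRY]
8. CAS T1 → mem=6 r[T1]=4 [RETRY]
9. LOAD T1 → mem=6 r[T1]=6 [LOAD]
10. LOAD T2 → mem=6 r[T2]=6 [LOAD]
11. CAS T1 → mem=7 r[T1]=6 [OK]
12. LOAD T3 → mem=7 r[T3]=7 [LOAD]
13. LOAD T0 → mem=7 r[T0]=7 [LOAD]
14. CAS T2 → mem=7 r[T2]=6 [RETRY]
15. LOAD T2 → mem=7 r[T2]=7 [LOAD]
16. CAS T0 → mem=8 r[T0]=7 [OK]
17. CAS T2 → mem=8 r[T2]=7 [RETRY]
18. CAS T3 → mem=8 r[T3]=7 [RETRY]
Flip is step 18.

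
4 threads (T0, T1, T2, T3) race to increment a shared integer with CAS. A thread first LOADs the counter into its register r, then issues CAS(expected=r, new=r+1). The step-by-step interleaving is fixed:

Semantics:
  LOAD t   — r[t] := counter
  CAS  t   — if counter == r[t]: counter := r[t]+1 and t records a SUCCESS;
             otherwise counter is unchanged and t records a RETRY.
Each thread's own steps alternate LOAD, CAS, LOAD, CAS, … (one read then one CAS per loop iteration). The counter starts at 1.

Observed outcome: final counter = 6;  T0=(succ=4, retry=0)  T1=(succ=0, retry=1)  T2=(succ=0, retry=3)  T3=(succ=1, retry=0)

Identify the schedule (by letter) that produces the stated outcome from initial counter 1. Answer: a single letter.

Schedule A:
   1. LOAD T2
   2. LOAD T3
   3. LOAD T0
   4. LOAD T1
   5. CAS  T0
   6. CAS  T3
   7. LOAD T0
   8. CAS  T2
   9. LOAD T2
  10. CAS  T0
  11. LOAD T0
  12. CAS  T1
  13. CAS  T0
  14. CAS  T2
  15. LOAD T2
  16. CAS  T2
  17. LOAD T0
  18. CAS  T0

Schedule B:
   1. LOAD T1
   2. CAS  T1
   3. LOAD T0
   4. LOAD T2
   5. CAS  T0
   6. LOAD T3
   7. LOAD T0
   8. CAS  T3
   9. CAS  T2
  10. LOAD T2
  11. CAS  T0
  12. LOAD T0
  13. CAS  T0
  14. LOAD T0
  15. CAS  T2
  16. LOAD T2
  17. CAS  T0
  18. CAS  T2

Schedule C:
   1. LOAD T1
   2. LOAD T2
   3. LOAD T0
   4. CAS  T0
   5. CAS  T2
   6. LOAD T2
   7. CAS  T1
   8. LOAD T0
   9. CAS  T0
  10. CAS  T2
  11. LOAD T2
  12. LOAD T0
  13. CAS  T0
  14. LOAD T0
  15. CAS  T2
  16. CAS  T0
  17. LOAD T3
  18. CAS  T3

C

Run C:
T1 LOAD — after: cnt=1, r=1 — load
T2 LOAD — after: cnt=1, r=1 — load
T0 LOAD — after: cnt=1, r=1 — load
T0 CAS — after: cnt=2, r=1 — ok
T2 CAS — after: cnt=2, r=1 — retry
T2 LOAD — after: cnt=2, r=2 — load
T1 CAS — after: cnt=2, r=1 — retry
T0 LOAD — after: cnt=2, r=2 — load
T0 CAS — after: cnt=3, r=2 — ok
T2 CAS — after: cnt=3, r=2 — retry
T2 LOAD — after: cnt=3, r=3 — load
T0 LOAD — after: cnt=3, r=3 — load
T0 CAS — after: cnt=4, r=3 — ok
T0 LOAD — after: cnt=4, r=4 — load
T2 CAS — after: cnt=4, r=3 — retry
T0 CAS — after: cnt=5, r=4 — ok
T3 LOAD — after: cnt=5, r=5 — load
T3 CAS — after: cnt=6, r=5 — ok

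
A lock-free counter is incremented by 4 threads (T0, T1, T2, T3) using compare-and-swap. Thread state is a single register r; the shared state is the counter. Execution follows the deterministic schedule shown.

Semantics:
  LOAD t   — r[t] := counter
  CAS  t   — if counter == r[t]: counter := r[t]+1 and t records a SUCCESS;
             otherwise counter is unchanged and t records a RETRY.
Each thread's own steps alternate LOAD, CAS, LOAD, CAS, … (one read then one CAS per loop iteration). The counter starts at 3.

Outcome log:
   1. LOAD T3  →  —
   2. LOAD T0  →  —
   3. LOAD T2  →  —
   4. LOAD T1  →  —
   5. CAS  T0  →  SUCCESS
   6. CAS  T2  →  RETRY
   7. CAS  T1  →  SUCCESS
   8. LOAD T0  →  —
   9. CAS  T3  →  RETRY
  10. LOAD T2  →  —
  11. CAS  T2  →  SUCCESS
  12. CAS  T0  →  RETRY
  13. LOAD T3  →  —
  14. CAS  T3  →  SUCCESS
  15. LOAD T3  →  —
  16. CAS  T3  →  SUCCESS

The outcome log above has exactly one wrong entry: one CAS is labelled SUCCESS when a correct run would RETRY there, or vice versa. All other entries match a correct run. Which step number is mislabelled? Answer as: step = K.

step = 7

Reference trace:
#1 T3 reads 3
#2 T0 reads 3
#3 T2 reads 3
#4 T1 reads 3
#5 T0 CAS(3→4) writes; counter now 4
#6 T2 CAS(3→4) fails; counter now 4
#7 T1 CAS(3→4) fails; counter now 4
#8 T0 reads 4
#9 T3 CAS(3→4) fails; counter now 4
#10 T2 reads 4
#11 T2 CAS(4→5) writes; counter now 5
#12 T0 CAS(4→5) fails; counter now 5
#13 T3 reads 5
#14 T3 CAS(5→6) writes; counter now 6
#15 T3 reads 6
#16 T3 CAS(6→7) writes; counter now 7
Flip is step 7.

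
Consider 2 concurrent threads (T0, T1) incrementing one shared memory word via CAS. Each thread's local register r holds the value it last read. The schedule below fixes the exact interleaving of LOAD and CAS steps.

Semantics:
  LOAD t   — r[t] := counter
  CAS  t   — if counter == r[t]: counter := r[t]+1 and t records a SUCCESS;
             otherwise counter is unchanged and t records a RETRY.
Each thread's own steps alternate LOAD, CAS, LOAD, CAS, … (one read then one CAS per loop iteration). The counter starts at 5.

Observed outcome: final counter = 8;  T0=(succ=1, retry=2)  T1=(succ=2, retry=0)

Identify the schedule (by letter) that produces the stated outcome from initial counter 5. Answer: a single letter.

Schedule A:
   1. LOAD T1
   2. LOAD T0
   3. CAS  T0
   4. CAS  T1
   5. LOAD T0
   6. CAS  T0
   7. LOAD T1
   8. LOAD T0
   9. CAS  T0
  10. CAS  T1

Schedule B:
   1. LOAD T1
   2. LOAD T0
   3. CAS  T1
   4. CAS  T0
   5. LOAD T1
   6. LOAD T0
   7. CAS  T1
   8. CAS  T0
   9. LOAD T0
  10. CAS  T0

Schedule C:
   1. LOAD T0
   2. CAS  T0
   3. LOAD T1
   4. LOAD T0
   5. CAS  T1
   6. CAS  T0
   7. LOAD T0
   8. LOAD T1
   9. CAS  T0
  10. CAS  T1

B

Run B:
   1) LOAD T1:  M=5  r_T1=5
   2) LOAD T0:  M=5  r_T0=5
   3) CAS  T1:  M=6  r_T1=5 ✓
   4) CAS  T0:  M=6  r_T0=5 ✗
   5) LOAD T1:  M=6  r_T1=6
   6) LOAD T0:  M=6  r_T0=6
   7) CAS  T1:  M=7  r_T1=6 ✓
   8) CAS  T0:  M=7  r_T0=6 ✗
   9) LOAD T0:  M=7  r_T0=7
  10) CAS  T0:  M=8  r_T0=7 ✓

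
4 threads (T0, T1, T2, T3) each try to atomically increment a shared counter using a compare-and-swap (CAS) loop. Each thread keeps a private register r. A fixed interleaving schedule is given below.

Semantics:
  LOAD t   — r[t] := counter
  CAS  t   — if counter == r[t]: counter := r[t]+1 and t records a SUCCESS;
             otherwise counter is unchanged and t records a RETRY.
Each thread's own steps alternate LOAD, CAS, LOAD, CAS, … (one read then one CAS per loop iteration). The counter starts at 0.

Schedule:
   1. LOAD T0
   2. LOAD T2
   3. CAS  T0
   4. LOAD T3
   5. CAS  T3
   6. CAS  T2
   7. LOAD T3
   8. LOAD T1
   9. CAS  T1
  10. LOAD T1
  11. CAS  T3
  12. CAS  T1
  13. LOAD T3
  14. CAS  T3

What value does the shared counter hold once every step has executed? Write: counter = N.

counter = 5

[1] T0.load  rd  (counter 0, T0.r 0)
[2] T2.load  rd  (counter 0, T2.r 0)
[3] T0.cas  hit  (counter 1, T0.r 0)
[4] T3.load  rd  (counter 1, T3.r 1)
[5] T3.cas  hit  (counter 2, T3.r 1)
[6] T2.cas  miss  (counter 2, T2.r 0)
[7] T3.load  rd  (counter 2, T3.r 2)
[8] T1.load  rd  (counter 2, T1.r 2)
[9] T1.cas  hit  (counter 3, T1.r 2)
[10] T1.load  rd  (counter 3, T1.r 3)
[11] T3.cas  miss  (counter 3, T3.r 2)
[12] T1.cas  hit  (counter 4, T1.r 3)
[13] T3.load  rd  (counter 4, T3.r 4)
[14] T3.cas  hit  (counter 5, T3.r 4)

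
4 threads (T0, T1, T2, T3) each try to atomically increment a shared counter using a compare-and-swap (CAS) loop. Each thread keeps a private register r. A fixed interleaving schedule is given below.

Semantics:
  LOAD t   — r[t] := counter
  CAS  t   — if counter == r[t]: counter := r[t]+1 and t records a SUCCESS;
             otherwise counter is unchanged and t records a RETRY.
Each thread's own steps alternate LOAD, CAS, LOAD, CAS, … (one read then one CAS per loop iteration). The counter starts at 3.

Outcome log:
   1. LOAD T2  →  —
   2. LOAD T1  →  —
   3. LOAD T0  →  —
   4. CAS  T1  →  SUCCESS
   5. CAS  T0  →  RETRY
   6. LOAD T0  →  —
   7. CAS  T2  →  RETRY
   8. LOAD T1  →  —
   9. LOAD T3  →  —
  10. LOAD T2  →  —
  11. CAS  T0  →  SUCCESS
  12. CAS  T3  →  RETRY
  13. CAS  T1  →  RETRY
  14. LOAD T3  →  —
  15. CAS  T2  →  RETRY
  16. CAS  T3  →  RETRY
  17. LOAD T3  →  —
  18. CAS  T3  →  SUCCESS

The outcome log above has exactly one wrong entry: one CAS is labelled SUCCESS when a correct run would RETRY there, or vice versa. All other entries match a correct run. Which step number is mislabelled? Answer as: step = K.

step = 16

Correct run:
T2 LOAD — after: cnt=3, r=3 — load
T1 LOAD — after: cnt=3, r=3 — load
T0 LOAD — after: cnt=3, r=3 — load
T1 CAS — after: cnt=4, r=3 — ok
T0 CAS — after: cnt=4, r=3 — retry
T0 LOAD — after: cnt=4, r=4 — load
T2 CAS — after: cnt=4, r=3 — retry
T1 LOAD — after: cnt=4, r=4 — load
T3 LOAD — after: cnt=4, r=4 — load
T2 LOAD — after: cnt=4, r=4 — load
T0 CAS — after: cnt=5, r=4 — ok
T3 CAS — after: cnt=5, r=4 — retry
T1 CAS — after: cnt=5, r=4 — retry
T3 LOAD — after: cnt=5, r=5 — load
T2 CAS — after: cnt=5, r=4 — retry
T3 CAS — after: cnt=6, r=5 — ok
T3 LOAD — after: cnt=6, r=6 — load
T3 CAS — after: cnt=7, r=6 — ok
Mismatch at 16.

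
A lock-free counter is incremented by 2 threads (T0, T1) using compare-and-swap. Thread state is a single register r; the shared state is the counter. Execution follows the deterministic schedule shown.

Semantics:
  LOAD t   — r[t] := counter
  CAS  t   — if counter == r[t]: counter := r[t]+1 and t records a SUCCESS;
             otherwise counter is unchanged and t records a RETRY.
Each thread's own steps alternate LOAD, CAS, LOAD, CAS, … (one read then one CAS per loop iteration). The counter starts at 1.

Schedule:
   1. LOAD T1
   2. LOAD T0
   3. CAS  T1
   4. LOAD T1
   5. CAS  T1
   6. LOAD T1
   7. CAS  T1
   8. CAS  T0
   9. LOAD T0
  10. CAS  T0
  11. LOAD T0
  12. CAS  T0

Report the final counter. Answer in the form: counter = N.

counter = 6

1. LOAD T1 → mem=1 r[T1]=1 [LOAD]
2. LOAD T0 → mem=1 r[T0]=1 [LOAD]
3. CAS T1 → mem=2 r[T1]=1 [OK]
4. LOAD T1 → mem=2 r[T1]=2 [LOAD]
5. CAS T1 → mem=3 r[T1]=2 [OK]
6. LOAD T1 → mem=3 r[T1]=3 [LOAD]
7. CAS T1 → mem=4 r[T1]=3 [OK]
8. CAS T0 → mem=4 r[T0]=1 [RETRY]
9. LOAD T0 → mem=4 r[T0]=4 [LOAD]
10. CAS T0 → mem=5 r[T0]=4 [OK]
11. LOAD T0 → mem=5 r[T0]=5 [LOAD]
12. CAS T0 → mem=6 r[T0]=5 [OK]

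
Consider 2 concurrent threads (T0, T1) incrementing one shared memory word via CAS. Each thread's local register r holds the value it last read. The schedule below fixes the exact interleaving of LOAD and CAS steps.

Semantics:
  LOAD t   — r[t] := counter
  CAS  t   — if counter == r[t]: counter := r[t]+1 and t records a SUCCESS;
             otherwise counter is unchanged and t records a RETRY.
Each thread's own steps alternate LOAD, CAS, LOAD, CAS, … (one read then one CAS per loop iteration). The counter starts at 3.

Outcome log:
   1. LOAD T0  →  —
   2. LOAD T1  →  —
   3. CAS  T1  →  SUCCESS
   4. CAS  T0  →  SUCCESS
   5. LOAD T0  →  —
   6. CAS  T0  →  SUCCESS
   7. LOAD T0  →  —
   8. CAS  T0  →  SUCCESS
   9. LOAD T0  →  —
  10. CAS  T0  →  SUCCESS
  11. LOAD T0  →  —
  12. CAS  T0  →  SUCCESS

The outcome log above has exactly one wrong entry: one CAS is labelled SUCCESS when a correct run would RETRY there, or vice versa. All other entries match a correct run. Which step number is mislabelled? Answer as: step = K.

Correct run:
1. LOAD T0 → mem=3 r[T0]=3 [LOAD]
2. LOAD T1 → mem=3 r[T1]=3 [LOAD]
3. CAS T1 → mem=4 r[T1]=3 [OK]
4. CAS T0 → mem=4 r[T0]=3 [RETRY]
5. LOAD T0 → mem=4 r[T0]=4 [LOAD]
6. CAS T0 → mem=5 r[T0]=4 [OK]
7. LOAD T0 → mem=5 r[T0]=5 [LOAD]
8. CAS T0 → mem=6 r[T0]=5 [OK]
9. LOAD T0 → mem=6 r[T0]=6 [LOAD]
10. CAS T0 → mem=7 r[T0]=6 [OK]
11. LOAD T0 → mem=7 r[T0]=7 [LOAD]
12. CAS T0 → mem=8 r[T0]=7 [OK]
Mismatch at 4.

step = 4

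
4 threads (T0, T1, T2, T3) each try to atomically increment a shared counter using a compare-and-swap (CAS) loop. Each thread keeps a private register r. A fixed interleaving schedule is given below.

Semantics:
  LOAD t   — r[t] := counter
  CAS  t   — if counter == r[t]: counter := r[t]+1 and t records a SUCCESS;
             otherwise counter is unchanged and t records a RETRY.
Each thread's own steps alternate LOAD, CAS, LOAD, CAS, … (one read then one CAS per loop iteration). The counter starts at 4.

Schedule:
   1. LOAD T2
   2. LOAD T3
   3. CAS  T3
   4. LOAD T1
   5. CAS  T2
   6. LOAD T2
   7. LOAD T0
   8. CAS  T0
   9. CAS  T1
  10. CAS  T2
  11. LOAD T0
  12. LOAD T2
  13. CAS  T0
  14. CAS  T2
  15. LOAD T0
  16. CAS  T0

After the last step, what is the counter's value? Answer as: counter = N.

1. LOAD T2 → mem=4 r[T2]=4 [LOAD]
2. LOAD T3 → mem=4 r[T3]=4 [LOAD]
3. CAS T3 → mem=5 r[T3]=4 [OK]
4. LOAD T1 → mem=5 r[T1]=5 [LOAD]
5. CAS T2 → mem=5 r[T2]=4 [RETRY]
6. LOAD T2 → mem=5 r[T2]=5 [LOAD]
7. LOAD T0 → mem=5 r[T0]=5 [LOAD]
8. CAS T0 → mem=6 r[T0]=5 [OK]
9. CAS T1 → mem=6 r[T1]=5 [RETRY]
10. CAS T2 → mem=6 r[T2]=5 [RETRY]
11. LOAD T0 → mem=6 r[T0]=6 [LOAD]
12. LOAD T2 → mem=6 r[T2]=6 [LOAD]
13. CAS T0 → mem=7 r[T0]=6 [OK]
14. CAS T2 → mem=7 r[T2]=6 [RETRY]
15. LOAD T0 → mem=7 r[T0]=7 [LOAD]
16. CAS T0 → mem=8 r[T0]=7 [OK]

counter = 8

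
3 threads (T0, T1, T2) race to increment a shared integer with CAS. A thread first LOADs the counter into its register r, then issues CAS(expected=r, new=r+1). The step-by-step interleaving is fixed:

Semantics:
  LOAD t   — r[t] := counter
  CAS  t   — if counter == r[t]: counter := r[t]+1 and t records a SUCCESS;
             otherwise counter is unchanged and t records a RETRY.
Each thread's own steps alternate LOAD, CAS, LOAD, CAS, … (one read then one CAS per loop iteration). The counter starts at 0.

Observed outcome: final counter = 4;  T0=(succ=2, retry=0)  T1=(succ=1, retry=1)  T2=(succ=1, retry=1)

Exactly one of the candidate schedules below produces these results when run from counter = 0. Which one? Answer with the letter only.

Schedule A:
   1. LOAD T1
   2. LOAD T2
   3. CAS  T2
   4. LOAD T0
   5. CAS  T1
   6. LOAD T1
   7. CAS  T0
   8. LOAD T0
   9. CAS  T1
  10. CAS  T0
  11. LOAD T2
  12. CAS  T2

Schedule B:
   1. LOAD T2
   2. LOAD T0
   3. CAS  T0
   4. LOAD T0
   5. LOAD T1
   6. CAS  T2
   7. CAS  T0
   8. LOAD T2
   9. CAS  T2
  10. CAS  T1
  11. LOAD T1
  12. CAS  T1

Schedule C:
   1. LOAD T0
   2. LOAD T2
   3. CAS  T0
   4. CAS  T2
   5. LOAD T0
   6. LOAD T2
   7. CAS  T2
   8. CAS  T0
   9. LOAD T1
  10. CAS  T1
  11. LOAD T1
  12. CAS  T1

B

Tracing schedule B:
#1 T2 reads 0
#2 T0 reads 0
#3 T0 CAS(0→1) writes; counter now 1
#4 T0 reads 1
#5 T1 reads 1
#6 T2 CAS(0→1) fails; counter now 1
#7 T0 CAS(1→2) writes; counter now 2
#8 T2 reads 2
#9 T2 CAS(2→3) writes; counter now 3
#10 T1 CAS(1→2) fails; counter now 3
#11 T1 reads 3
#12 T1 CAS(3→4) writes; counter now 4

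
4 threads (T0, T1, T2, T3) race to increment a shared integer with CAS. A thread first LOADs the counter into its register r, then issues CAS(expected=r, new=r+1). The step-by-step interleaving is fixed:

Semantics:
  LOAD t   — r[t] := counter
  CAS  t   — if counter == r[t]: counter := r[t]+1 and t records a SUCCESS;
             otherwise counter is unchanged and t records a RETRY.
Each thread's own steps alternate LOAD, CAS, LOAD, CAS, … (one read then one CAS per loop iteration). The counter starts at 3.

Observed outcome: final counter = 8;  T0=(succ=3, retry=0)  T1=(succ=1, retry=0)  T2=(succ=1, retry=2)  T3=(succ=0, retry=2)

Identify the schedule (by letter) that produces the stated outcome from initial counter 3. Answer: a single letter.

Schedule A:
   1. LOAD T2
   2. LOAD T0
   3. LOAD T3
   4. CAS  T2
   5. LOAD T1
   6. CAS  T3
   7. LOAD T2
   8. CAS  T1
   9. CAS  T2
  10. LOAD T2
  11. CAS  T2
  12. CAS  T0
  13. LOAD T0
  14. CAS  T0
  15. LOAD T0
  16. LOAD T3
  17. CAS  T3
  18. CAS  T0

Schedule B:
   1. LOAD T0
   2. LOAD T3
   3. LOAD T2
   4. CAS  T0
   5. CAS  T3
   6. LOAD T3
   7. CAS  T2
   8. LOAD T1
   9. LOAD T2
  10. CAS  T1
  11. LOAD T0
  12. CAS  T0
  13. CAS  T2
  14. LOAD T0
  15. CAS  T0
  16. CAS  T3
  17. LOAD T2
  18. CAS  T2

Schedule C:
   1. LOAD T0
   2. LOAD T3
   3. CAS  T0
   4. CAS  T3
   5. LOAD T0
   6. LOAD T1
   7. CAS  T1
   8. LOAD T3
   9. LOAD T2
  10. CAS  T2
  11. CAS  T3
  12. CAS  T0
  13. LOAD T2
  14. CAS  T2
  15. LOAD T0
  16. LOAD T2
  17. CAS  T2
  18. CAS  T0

Tracing schedule B:
#1 T0 reads 3
#2 T3 reads 3
#3 T2 reads 3
#4 T0 CAS(3→4) writes; counter now 4
#5 T3 CAS(3→4) fails; counter now 4
#6 T3 reads 4
#7 T2 CAS(3→4) fails; counter now 4
#8 T1 reads 4
#9 T2 reads 4
#10 T1 CAS(4→5) writes; counter now 5
#11 T0 reads 5
#12 T0 CAS(5→6) writes; counter now 6
#13 T2 CAS(4→5) fails; counter now 6
#14 T0 reads 6
#15 T0 CAS(6→7) writes; counter now 7
#16 T3 CAS(4→5) fails; counter now 7
#17 T2 reads 7
#18 T2 CAS(7→8) writes; counter now 8

B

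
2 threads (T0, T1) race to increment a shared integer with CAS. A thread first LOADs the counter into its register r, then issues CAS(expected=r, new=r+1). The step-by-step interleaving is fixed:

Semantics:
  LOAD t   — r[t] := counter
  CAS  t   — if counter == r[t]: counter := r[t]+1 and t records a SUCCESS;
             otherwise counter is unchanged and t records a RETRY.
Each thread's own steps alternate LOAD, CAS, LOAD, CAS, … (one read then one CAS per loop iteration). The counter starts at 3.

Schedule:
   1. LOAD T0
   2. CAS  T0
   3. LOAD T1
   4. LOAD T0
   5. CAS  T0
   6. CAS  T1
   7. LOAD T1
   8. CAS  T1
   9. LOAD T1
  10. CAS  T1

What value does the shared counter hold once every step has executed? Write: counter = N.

#1 T0 reads 3
#2 T0 CAS(3→4) writes; counter now 4
#3 T1 reads 4
#4 T0 reads 4
#5 T0 CAS(4→5) writes; counter now 5
#6 T1 CAS(4→5) fails; counter now 5
#7 T1 reads 5
#8 T1 CAS(5→6) writes; counter now 6
#9 T1 reads 6
#10 T1 CAS(6→7) writes; counter now 7

counter = 7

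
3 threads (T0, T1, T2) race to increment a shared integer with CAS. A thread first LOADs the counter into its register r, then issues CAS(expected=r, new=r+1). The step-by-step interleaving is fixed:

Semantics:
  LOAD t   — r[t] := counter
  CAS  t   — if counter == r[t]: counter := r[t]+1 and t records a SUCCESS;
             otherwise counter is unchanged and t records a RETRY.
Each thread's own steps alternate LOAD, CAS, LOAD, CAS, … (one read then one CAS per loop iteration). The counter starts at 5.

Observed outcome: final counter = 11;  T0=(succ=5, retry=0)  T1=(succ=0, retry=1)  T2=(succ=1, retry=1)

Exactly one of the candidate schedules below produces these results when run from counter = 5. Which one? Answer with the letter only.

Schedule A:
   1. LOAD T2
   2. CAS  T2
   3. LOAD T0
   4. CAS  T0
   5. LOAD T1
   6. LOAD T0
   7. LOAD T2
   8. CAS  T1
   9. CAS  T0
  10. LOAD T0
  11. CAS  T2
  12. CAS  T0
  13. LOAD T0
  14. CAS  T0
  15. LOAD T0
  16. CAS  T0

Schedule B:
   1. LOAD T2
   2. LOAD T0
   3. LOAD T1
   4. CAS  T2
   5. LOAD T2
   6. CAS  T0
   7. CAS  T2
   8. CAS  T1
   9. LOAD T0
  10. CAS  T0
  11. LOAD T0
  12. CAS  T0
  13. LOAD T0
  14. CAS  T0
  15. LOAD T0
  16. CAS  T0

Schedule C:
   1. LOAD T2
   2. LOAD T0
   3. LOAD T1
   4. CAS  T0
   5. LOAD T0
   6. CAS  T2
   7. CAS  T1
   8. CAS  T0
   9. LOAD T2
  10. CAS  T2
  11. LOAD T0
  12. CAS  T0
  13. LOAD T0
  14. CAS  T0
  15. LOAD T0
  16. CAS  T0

Simulating candidate C:
T2 LOAD — after: cnt=5, r=5 — load
T0 LOAD — after: cnt=5, r=5 — load
T1 LOAD — after: cnt=5, r=5 — load
T0 CAS — after: cnt=6, r=5 — ok
T0 LOAD — after: cnt=6, r=6 — load
T2 CAS — after: cnt=6, r=5 — retry
T1 CAS — after: cnt=6, r=5 — retry
T0 CAS — after: cnt=7, r=6 — ok
T2 LOAD — after: cnt=7, r=7 — load
T2 CAS — after: cnt=8, r=7 — ok
T0 LOAD — after: cnt=8, r=8 — load
T0 CAS — after: cnt=9, r=8 — ok
T0 LOAD — after: cnt=9, r=9 — load
T0 CAS — after: cnt=10, r=9 — ok
T0 LOAD — after: cnt=10, r=10 — load
T0 CAS — after: cnt=11, r=10 — ok

C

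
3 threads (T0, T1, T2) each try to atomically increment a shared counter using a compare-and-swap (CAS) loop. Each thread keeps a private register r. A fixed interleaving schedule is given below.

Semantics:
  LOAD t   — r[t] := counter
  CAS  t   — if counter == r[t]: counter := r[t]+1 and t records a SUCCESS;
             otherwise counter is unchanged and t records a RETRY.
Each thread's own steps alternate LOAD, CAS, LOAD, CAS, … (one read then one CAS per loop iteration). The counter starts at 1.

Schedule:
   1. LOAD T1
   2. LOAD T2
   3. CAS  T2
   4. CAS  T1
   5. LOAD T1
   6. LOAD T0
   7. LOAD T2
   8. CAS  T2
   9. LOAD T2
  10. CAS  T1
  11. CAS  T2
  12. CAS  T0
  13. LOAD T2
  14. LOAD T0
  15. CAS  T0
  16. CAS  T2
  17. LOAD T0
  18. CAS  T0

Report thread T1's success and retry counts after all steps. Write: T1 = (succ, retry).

T1 = (0, 2)

step 1: T1 LOAD ⇒ load; ctr=1 reg=1
step 2: T2 LOAD ⇒ load; ctr=1 reg=1
step 3: T2 CAS ⇒ ok; ctr=2 reg=1
step 4: T1 CAS ⇒ retry; ctr=2 reg=1
step 5: T1 LOAD ⇒ load; ctr=2 reg=2
step 6: T0 LOAD ⇒ load; ctr=2 reg=2
step 7: T2 LOAD ⇒ load; ctr=2 reg=2
step 8: T2 CAS ⇒ ok; ctr=3 reg=2
step 9: T2 LOAD ⇒ load; ctr=3 reg=3
step 10: T1 CAS ⇒ retry; ctr=3 reg=2
step 11: T2 CAS ⇒ ok; ctr=4 reg=3
step 12: T0 CAS ⇒ retry; ctr=4 reg=2
step 13: T2 LOAD ⇒ load; ctr=4 reg=4
step 14: T0 LOAD ⇒ load; ctr=4 reg=4
step 15: T0 CAS ⇒ ok; ctr=5 reg=4
step 16: T2 CAS ⇒ retry; ctr=5 reg=4
step 17: T0 LOAD ⇒ load; ctr=5 reg=5
step 18: T0 CAS ⇒ ok; ctr=6 reg=5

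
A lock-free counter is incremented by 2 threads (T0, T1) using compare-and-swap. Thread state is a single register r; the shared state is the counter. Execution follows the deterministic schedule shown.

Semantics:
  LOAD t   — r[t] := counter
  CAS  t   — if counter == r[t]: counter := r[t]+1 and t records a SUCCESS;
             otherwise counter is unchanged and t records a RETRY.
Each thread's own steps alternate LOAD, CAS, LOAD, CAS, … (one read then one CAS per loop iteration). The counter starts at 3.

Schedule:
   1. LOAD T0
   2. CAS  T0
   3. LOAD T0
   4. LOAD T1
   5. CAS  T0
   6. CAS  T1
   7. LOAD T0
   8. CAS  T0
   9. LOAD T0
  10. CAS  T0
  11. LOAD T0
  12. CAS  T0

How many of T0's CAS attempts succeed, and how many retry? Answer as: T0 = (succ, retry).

T0 = (5, 0)

T0 LOAD — after: cnt=3, r=3 — load
T0 CAS — after: cnt=4, r=3 — ok
T0 LOAD — after: cnt=4, r=4 — load
T1 LOAD — after: cnt=4, r=4 — load
T0 CAS — after: cnt=5, r=4 — ok
T1 CAS — after: cnt=5, r=4 — retry
T0 LOAD — after: cnt=5, r=5 — load
T0 CAS — after: cnt=6, r=5 — ok
T0 LOAD — after: cnt=6, r=6 — load
T0 CAS — after: cnt=7, r=6 — ok
T0 LOAD — after: cnt=7, r=7 — load
T0 CAS — after: cnt=8, r=7 — ok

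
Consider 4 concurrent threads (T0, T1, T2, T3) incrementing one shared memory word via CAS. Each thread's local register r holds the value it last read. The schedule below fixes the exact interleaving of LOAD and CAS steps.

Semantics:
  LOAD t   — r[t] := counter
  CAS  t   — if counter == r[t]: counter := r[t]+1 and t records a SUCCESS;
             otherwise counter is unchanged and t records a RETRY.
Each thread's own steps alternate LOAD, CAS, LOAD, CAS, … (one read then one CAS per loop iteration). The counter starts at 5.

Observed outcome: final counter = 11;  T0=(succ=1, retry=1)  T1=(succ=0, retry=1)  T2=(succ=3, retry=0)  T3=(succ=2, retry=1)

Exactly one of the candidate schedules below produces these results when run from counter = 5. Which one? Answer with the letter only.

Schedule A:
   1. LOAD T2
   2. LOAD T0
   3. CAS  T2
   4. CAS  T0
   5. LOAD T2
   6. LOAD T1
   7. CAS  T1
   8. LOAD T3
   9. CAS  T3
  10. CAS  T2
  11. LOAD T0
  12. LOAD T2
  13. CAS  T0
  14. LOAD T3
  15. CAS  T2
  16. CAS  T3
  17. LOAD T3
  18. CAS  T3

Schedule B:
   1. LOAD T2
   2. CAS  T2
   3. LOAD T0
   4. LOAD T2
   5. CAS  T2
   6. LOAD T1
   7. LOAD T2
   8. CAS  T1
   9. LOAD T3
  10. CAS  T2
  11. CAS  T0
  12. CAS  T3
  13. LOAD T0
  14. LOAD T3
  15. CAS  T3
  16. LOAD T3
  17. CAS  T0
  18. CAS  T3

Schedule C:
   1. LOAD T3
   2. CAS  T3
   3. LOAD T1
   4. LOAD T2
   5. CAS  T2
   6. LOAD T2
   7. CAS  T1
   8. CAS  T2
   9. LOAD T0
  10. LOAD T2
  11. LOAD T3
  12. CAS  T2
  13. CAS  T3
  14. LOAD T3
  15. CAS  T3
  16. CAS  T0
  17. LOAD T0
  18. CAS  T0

C

Tracing schedule C:
   1) LOAD T3:  M=5  r_T3=5
   2) CAS  T3:  M=6  r_T3=5 ✓
   3) LOAD T1:  M=6  r_T1=6
   4) LOAD T2:  M=6  r_T2=6
   5) CAS  T2:  M=7  r_T2=6 ✓
   6) LOAD T2:  M=7  r_T2=7
   7) CAS  T1:  M=7  r_T1=6 ✗
   8) CAS  T2:  M=8  r_T2=7 ✓
   9) LOAD T0:  M=8  r_T0=8
  10) LOAD T2:  M=8  r_T2=8
  11) LOAD T3:  M=8  r_T3=8
  12) CAS  T2:  M=9  r_T2=8 ✓
  13) CAS  T3:  M=9  r_T3=8 ✗
  14) LOAD T3:  M=9  r_T3=9
  15) CAS  T3:  M=10  r_T3=9 ✓
  16) CAS  T0:  M=10  r_T0=8 ✗
  17) LOAD T0:  M=10  r_T0=10
  18) CAS  T0:  M=11  r_T0=10 ✓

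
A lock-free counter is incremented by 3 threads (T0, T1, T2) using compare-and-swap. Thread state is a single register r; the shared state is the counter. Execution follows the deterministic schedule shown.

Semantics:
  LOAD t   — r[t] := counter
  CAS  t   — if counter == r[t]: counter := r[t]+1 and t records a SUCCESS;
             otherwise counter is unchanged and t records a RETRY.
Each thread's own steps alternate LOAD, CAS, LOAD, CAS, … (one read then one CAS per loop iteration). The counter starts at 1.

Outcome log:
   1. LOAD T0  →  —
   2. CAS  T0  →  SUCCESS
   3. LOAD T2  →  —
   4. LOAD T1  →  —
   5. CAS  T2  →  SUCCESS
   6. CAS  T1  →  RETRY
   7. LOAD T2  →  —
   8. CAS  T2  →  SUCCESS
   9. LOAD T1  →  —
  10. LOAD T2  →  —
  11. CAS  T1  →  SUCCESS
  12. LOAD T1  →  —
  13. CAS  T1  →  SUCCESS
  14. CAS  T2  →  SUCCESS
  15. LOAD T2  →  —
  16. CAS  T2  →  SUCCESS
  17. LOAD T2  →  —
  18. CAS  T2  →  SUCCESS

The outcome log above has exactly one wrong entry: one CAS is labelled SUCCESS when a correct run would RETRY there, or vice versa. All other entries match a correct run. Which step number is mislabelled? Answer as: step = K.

Re-executing:
1. LOAD T0 → mem=1 r[T0]=1 [LOAD]
2. CAS T0 → mem=2 r[T0]=1 [OK]
3. LOAD T2 → mem=2 r[T2]=2 [LOAD]
4. LOAD T1 → mem=2 r[T1]=2 [LOAD]
5. CAS T2 → mem=3 r[T2]=2 [OK]
6. CAS T1 → mem=3 r[T1]=2 [RETRY]
7. LOAD T2 → mem=3 r[T2]=3 [LOAD]
8. CAS T2 → mem=4 r[T2]=3 [OK]
9. LOAD T1 → mem=4 r[T1]=4 [LOAD]
10. LOAD T2 → mem=4 r[T2]=4 [LOAD]
11. CAS T1 → mem=5 r[T1]=4 [OK]
12. LOAD T1 → mem=5 r[T1]=5 [LOAD]
13. CAS T1 → mem=6 r[T1]=5 [OK]
14. CAS T2 → mem=6 r[T2]=4 [RETRY]
15. LOAD T2 → mem=6 r[T2]=6 [LOAD]
16. CAS T2 → mem=7 r[T2]=6 [OK]
17. LOAD T2 → mem=7 r[T2]=7 [LOAD]
18. CAS T2 → mem=8 r[T2]=7 [OK]
Log disagrees first at step 14.

step = 14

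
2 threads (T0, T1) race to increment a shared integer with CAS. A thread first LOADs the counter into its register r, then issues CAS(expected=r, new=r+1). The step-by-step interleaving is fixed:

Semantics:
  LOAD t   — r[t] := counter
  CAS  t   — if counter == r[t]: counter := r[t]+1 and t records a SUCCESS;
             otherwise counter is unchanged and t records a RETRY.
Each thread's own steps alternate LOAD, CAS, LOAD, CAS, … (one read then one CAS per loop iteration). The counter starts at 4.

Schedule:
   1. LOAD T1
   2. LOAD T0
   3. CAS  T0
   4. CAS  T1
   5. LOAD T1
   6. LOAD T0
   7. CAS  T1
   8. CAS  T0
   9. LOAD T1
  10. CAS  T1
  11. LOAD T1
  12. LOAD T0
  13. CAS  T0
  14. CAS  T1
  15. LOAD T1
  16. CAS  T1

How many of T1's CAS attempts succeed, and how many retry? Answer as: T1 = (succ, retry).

1. LOAD T1 → mem=4 r[T1]=4 [LOAD]
2. LOAD T0 → mem=4 r[T0]=4 [LOAD]
3. CAS T0 → mem=5 r[T0]=4 [OK]
4. CAS T1 → mem=5 r[T1]=4 [RETRY]
5. LOAD T1 → mem=5 r[T1]=5 [LOAD]
6. LOAD T0 → mem=5 r[T0]=5 [LOAD]
7. CAS T1 → mem=6 r[T1]=5 [OK]
8. CAS T0 → mem=6 r[T0]=5 [RETRY]
9. LOAD T1 → mem=6 r[T1]=6 [LOAD]
10. CAS T1 → mem=7 r[T1]=6 [OK]
11. LOAD T1 → mem=7 r[T1]=7 [LOAD]
12. LOAD T0 → mem=7 r[T0]=7 [LOAD]
13. CAS T0 → mem=8 r[T0]=7 [OK]
14. CAS T1 → mem=8 r[T1]=7 [RETRY]
15. LOAD T1 → mem=8 r[T1]=8 [LOAD]
16. CAS T1 → mem=9 r[T1]=8 [OK]

T1 = (3, 2)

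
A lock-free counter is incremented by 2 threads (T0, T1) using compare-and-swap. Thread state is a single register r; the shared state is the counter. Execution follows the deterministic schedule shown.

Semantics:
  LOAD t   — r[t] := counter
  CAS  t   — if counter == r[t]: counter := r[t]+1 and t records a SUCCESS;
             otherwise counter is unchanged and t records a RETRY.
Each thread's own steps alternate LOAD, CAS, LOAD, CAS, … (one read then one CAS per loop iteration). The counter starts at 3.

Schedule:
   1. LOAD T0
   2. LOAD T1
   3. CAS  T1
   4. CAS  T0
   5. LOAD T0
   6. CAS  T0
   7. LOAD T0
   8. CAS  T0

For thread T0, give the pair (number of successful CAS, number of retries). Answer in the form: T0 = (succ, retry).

1. LOAD T0 → mem=3 r[T0]=3 [LOAD]
2. LOAD T1 → mem=3 r[T1]=3 [LOAD]
3. CAS T1 → mem=4 r[T1]=3 [OK]
4. CAS T0 → mem=4 r[T0]=3 [RETRY]
5. LOAD T0 → mem=4 r[T0]=4 [LOAD]
6. CAS T0 → mem=5 r[T0]=4 [OK]
7. LOAD T0 → mem=5 r[T0]=5 [LOAD]
8. CAS T0 → mem=6 r[T0]=5 [OK]

T0 = (2, 1)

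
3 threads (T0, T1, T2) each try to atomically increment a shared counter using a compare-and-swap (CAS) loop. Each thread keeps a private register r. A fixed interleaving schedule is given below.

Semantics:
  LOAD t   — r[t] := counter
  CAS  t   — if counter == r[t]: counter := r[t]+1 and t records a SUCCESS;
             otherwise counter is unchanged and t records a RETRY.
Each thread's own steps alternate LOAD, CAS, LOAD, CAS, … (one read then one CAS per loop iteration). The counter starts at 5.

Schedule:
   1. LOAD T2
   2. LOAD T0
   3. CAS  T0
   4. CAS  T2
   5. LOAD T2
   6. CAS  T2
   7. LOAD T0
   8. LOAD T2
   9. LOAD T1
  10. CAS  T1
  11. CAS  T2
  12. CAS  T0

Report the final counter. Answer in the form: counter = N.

#1 T2 reads 5
#2 T0 reads 5
#3 T0 CAS(5→6) writes; counter now 6
#4 T2 CAS(5→6) fails; counter now 6
#5 T2 reads 6
#6 T2 CAS(6→7) writes; counter now 7
#7 T0 reads 7
#8 T2 reads 7
#9 T1 reads 7
#10 T1 CAS(7→8) writes; counter now 8
#11 T2 CAS(7→8) fails; counter now 8
#12 T0 CAS(7→8) fails; counter now 8

counter = 8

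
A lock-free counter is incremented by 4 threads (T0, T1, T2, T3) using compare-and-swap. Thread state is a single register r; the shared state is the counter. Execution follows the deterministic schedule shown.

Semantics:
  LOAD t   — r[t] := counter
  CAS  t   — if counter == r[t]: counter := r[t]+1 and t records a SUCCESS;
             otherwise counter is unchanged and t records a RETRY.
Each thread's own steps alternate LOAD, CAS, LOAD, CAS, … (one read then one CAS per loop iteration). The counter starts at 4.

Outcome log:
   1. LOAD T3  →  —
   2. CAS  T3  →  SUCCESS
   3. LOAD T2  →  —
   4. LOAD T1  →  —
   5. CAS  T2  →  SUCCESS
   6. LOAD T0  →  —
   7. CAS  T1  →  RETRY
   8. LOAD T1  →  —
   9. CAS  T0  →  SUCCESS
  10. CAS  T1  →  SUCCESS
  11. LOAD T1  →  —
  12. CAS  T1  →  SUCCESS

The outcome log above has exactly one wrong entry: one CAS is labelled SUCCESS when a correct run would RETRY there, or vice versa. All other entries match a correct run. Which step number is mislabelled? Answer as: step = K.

Reference trace:
[1] T3.load  rd  (counter 4, T3.r 4)
[2] T3.cas  hit  (counter 5, T3.r 4)
[3] T2.load  rd  (counter 5, T2.r 5)
[4] T1.load  rd  (counter 5, T1.r 5)
[5] T2.cas  hit  (counter 6, T2.r 5)
[6] T0.load  rd  (counter 6, T0.r 6)
[7] T1.cas  miss  (counter 6, T1.r 5)
[8] T1.load  rd  (counter 6, T1.r 6)
[9] T0.cas  hit  (counter 7, T0.r 6)
[10] T1.cas  miss  (counter 7, T1.r 6)
[11] T1.load  rd  (counter 7, T1.r 7)
[12] T1.cas  hit  (counter 8, T1.r 7)
Mismatch at 10.

step = 10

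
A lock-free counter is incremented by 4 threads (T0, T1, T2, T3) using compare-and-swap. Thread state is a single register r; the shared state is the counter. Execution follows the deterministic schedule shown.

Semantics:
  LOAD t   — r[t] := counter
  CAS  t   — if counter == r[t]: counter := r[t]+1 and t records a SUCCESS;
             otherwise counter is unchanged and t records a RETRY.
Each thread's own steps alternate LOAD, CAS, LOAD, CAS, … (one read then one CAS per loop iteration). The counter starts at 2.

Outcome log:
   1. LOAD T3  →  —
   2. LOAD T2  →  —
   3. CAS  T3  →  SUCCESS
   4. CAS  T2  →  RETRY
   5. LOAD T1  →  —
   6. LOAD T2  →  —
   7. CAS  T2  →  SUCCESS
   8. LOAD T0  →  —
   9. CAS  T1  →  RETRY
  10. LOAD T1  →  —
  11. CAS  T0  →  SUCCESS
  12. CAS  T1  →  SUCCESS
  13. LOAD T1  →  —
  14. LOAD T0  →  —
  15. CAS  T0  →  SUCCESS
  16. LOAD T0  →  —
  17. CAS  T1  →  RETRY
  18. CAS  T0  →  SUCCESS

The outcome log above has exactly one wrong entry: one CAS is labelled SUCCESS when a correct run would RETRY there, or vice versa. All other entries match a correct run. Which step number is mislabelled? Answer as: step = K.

step = 12

Re-executing:
T3 LOAD — after: cnt=2, r=2 — load
T2 LOAD — after: cnt=2, r=2 — load
T3 CAS — after: cnt=3, r=2 — ok
T2 CAS — after: cnt=3, r=2 — retry
T1 LOAD — after: cnt=3, r=3 — load
T2 LOAD — after: cnt=3, r=3 — load
T2 CAS — after: cnt=4, r=3 — ok
T0 LOAD — after: cnt=4, r=4 — load
T1 CAS — after: cnt=4, r=3 — retry
T1 LOAD — after: cnt=4, r=4 — load
T0 CAS — after: cnt=5, r=4 — ok
T1 CAS — after: cnt=5, r=4 — retry
T1 LOAD — after: cnt=5, r=5 — load
T0 LOAD — after: cnt=5, r=5 — load
T0 CAS — after: cnt=6, r=5 — ok
T0 LOAD — after: cnt=6, r=6 — load
T1 CAS — after: cnt=6, r=5 — retry
T0 CAS — after: cnt=7, r=6 — ok
Log disagrees first at step 12.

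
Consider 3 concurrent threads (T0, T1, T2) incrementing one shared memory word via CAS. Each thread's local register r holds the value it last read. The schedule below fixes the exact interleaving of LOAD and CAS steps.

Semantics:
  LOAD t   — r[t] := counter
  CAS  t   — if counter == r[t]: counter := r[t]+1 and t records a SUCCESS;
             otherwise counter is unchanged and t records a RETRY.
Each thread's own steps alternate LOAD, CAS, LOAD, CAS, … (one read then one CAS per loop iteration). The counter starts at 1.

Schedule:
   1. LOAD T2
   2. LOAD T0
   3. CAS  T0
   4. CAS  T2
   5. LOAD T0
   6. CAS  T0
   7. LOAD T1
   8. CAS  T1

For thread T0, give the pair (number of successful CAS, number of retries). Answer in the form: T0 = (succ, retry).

   1) LOAD T2:  M=1  r_T2=1
   2) LOAD T0:  M=1  r_T0=1
   3) CAS  T0:  M=2  r_T0=1 ✓
   4) CAS  T2:  M=2  r_T2=1 ✗
   5) LOAD T0:  M=2  r_T0=2
   6) CAS  T0:  M=3  r_T0=2 ✓
   7) LOAD T1:  M=3  r_T1=3
   8) CAS  T1:  M=4  r_T1=3 ✓

T0 = (2, 0)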